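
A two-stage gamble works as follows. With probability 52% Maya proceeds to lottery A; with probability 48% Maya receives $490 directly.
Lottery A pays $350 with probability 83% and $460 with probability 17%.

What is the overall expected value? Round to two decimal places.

$426.92

EV(A) = 0.83 × 350 + 0.17 × 460 = 290.5 + 78.2 = 368.7
Branch B: 490 (certain)
Overall = 0.52 × 368.7 + 0.48 × 490 = 191.724 + 235.2 = 426.924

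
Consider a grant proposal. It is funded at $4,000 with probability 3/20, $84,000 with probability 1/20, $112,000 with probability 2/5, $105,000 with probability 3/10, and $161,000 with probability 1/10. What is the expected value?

EV = 3/20 × 4000 + 1/20 × 84000 + 2/5 × 112000 + 3/10 × 105000 + 1/10 × 161000 = 600 + 4200 + 44800 + 31500 + 16100 = 97200

$97,200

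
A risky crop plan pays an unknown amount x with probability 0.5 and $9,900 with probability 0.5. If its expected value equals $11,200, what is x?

x = $12,500

0.5·x + 0.5·9900 = 11200
0.5·x = 11200 − 4950 = 6250
x = 6250 / 0.5 = 12500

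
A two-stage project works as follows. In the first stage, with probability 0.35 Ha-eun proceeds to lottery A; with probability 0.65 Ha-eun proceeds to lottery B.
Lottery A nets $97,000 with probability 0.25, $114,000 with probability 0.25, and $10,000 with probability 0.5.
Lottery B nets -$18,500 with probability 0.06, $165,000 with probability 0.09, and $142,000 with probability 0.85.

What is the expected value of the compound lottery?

$107,598.50

EV(A) = 0.25 × 97000 + 0.25 × 114000 + 0.5 × 10000 = 24250 + 28500 + 5000 = 57750
EV(B) = 0.06 × (-18500) + 0.09 × 165000 + 0.85 × 142000 = -1110 + 14850 + 120700 = 134440
Overall = 0.35 × 57750 + 0.65 × 134440 = 20212.5 + 87386 = 107598.5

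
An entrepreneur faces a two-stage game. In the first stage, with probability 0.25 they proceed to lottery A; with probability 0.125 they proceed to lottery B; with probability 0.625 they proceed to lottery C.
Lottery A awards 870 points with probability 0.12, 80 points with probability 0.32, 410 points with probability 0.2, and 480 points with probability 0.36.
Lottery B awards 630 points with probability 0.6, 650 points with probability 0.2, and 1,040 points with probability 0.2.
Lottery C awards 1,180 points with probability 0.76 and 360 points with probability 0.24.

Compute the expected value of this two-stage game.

EV(A) = 0.12 × 870 + 0.32 × 80 + 0.2 × 410 + 0.36 × 480 = 104.4 + 25.6 + 82 + 172.8 = 384.8
EV(B) = 0.6 × 630 + 0.2 × 650 + 0.2 × 1040 = 378 + 130 + 208 = 716
EV(C) = 0.76 × 1180 + 0.24 × 360 = 896.8 + 86.4 = 983.2
Overall = 0.25 × 384.8 + 0.125 × 716 + 0.625 × 983.2 = 96.2 + 89.5 + 614.5 = 800.2

800.2 points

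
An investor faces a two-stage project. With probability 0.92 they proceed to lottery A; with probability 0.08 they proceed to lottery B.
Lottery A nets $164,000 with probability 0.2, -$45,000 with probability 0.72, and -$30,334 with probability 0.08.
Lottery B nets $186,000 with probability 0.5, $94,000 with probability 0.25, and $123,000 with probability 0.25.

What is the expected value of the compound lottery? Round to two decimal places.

$9,915.42

EV(A) = 0.2 × 164000 + 0.72 × (-45000) + 0.08 × (-30334) = 32800 − 32400 − 2426.72 = -2026.72
EV(B) = 0.5 × 186000 + 0.25 × 94000 + 0.25 × 123000 = 93000 + 23500 + 30750 = 147250
Overall = 0.92 × (-2026.72) + 0.08 × 147250 = -1864.5824 + 11780 = 9915.4176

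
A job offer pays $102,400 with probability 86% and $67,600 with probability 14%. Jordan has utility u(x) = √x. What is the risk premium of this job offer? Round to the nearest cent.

$433.44

E[u] = 0.86·√102400 + 0.14·√67600 = 0.86·320 + 0.14·260 = 311.6
CE = (311.6)² = 97094.56
Risk premium = EV − CE = 97528 − 97094.56 = 433.44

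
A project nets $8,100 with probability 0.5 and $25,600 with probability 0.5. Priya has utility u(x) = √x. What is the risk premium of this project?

E[u] = 0.5·√8100 + 0.5·√25600 = 0.5·90 + 0.5·160 = 125
CE = (125)² = 15625
Risk premium = EV − CE = 16850 − 15625 = 1225

$1,225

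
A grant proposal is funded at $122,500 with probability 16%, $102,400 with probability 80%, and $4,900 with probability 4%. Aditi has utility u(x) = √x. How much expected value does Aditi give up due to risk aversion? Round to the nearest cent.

E[u] = 0.16·√122500 + 0.8·√102400 + 0.04·√4900 = 0.16·350 + 0.8·320 + 0.04·70 = 314.8
CE = (314.8)² = 99099.04
Risk premium = EV − CE = 101716 − 99099.04 = 2616.96

$2,616.96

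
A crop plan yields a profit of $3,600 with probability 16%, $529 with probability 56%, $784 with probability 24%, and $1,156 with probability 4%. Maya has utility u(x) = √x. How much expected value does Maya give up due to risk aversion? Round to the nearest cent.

E[u] = 0.16·√3600 + 0.56·√529 + 0.24·√784 + 0.04·√1156 = 0.16·60 + 0.56·23 + 0.24·28 + 0.04·34 = 30.56
CE = (30.56)² = 933.9136
Risk premium = EV − CE = 1106.64 − 933.9136 = 172.7264

$172.73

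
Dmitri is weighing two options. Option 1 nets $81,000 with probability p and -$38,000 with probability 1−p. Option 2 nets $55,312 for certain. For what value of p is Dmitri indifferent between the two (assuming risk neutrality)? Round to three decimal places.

p·81000 + (1−p)·(-38000) = 55312
119000p − 38000 = 55312
p = (55312 + 38000) / 119000

p = 0.784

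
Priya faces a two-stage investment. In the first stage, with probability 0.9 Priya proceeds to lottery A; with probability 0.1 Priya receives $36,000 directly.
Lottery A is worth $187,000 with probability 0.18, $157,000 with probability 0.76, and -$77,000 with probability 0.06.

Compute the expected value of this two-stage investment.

$137,124

EV(A) = 0.18 × 187000 + 0.76 × 157000 + 0.06 × (-77000) = 33660 + 119320 − 4620 = 148360
Branch B: 36000 (certain)
Overall = 0.9 × 148360 + 0.1 × 36000 = 133524 + 3600 = 137124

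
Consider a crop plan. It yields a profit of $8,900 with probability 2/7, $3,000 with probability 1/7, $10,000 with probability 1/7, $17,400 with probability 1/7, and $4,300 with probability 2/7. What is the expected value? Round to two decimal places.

$8,114.29

EV = 2/7 × 8900 + 1/7 × 3000 + 1/7 × 10000 + 1/7 × 17400 + 2/7 × 4300 = 2542.8571 + 428.5714 + 1428.5714 + 2485.7143 + 1228.5714 = 8114.2857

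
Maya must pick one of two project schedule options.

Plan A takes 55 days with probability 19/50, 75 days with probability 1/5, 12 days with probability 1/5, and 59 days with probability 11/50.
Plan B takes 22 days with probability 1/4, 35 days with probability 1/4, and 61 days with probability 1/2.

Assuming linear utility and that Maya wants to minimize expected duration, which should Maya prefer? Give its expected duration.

Plan B (44.75 days)

Plan A = 19/50 × 55 + 1/5 × 75 + 1/5 × 12 + 11/50 × 59 = 20.9 + 15 + 2.4 + 12.98 = 51.28
Plan B = 1/4 × 22 + 1/4 × 35 + 1/2 × 61 = 5.5 + 8.75 + 30.5 = 44.75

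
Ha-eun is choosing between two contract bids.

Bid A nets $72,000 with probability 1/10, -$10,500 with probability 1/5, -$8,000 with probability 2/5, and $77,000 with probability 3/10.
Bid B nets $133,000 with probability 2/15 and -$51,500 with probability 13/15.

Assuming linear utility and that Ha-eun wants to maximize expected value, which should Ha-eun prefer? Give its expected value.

Bid A ($25,000)

Bid A = 1/10 × 72000 + 1/5 × (-10500) + 2/5 × (-8000) + 3/10 × 77000 = 7200 − 2100 − 3200 + 23100 = 25000
Bid B = 2/15 × 133000 + 13/15 × (-51500) = 17733.3333 − 44633.3333 = -26900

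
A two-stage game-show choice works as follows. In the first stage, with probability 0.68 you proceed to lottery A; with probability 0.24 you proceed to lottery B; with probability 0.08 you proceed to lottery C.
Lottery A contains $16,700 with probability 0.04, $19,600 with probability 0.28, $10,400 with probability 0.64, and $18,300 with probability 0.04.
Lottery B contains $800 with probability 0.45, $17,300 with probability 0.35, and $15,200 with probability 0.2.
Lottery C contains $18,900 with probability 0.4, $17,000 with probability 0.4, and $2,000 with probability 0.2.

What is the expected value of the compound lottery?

$12,659.92

EV(A) = 0.04 × 16700 + 0.28 × 19600 + 0.64 × 10400 + 0.04 × 18300 = 668 + 5488 + 6656 + 732 = 13544
EV(B) = 0.45 × 800 + 0.35 × 17300 + 0.2 × 15200 = 360 + 6055 + 3040 = 9455
EV(C) = 0.4 × 18900 + 0.4 × 17000 + 0.2 × 2000 = 7560 + 6800 + 400 = 14760
Overall = 0.68 × 13544 + 0.24 × 9455 + 0.08 × 14760 = 9209.92 + 2269.2 + 1180.8 = 12659.92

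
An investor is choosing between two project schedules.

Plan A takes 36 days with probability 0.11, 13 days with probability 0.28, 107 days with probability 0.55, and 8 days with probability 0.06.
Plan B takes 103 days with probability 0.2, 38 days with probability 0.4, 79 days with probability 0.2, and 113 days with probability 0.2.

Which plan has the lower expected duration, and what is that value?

Plan A = 0.11 × 36 + 0.28 × 13 + 0.55 × 107 + 0.06 × 8 = 3.96 + 3.64 + 58.85 + 0.48 = 66.93
Plan B = 0.2 × 103 + 0.4 × 38 + 0.2 × 79 + 0.2 × 113 = 20.6 + 15.2 + 15.8 + 22.6 = 74.2

Plan A (66.93 days)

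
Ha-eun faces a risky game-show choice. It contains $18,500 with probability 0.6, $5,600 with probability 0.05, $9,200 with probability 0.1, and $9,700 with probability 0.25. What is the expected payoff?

EV = 0.6 × 18500 + 0.05 × 5600 + 0.1 × 9200 + 0.25 × 9700 = 11100 + 280 + 920 + 2425 = 14725

$14,725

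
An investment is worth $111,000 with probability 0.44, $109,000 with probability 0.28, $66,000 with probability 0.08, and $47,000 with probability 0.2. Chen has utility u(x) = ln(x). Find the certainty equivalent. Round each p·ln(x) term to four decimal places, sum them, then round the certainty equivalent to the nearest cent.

E[u] = 0.44·ln(111000) + 0.28·ln(109000) + 0.08·ln(66000) + 0.2·ln(47000) = 5.1116 + 3.2477 + 0.8878 + 2.1516 = 11.3987
CE = e^11.3987 ≈ 89205.68

$89,205.68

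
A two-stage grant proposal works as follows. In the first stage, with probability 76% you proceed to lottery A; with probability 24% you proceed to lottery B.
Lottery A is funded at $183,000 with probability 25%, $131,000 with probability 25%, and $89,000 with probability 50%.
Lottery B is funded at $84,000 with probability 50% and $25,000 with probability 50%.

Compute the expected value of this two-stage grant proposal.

$106,560

EV(A) = 0.25 × 183000 + 0.25 × 131000 + 0.5 × 89000 = 45750 + 32750 + 44500 = 123000
EV(B) = 0.5 × 84000 + 0.5 × 25000 = 42000 + 12500 = 54500
Overall = 0.76 × 123000 + 0.24 × 54500 = 93480 + 13080 = 106560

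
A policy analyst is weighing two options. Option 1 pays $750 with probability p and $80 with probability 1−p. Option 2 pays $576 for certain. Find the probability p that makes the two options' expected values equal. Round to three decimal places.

p = 0.740

p·750 + (1−p)·80 = 576
670p + 80 = 576
p = (576 − 80) / 670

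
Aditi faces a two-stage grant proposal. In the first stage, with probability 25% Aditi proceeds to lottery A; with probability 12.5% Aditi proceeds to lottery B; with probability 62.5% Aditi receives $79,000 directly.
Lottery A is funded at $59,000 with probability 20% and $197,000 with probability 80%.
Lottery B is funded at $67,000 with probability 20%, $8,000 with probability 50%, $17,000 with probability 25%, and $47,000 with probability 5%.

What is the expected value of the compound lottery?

$94,725

EV(A) = 0.2 × 59000 + 0.8 × 197000 = 11800 + 157600 = 169400
EV(B) = 0.2 × 67000 + 0.5 × 8000 + 0.25 × 17000 + 0.05 × 47000 = 13400 + 4000 + 4250 + 2350 = 24000
Branch C: 79000 (certain)
Overall = 0.25 × 169400 + 0.125 × 24000 + 0.625 × 79000 = 42350 + 3000 + 49375 = 94725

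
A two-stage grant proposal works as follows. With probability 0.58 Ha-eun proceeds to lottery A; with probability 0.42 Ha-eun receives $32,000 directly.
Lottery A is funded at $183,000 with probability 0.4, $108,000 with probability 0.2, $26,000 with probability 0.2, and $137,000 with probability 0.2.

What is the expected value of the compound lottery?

$87,332

EV(A) = 0.4 × 183000 + 0.2 × 108000 + 0.2 × 26000 + 0.2 × 137000 = 73200 + 21600 + 5200 + 27400 = 127400
Branch B: 32000 (certain)
Overall = 0.58 × 127400 + 0.42 × 32000 = 73892 + 13440 = 87332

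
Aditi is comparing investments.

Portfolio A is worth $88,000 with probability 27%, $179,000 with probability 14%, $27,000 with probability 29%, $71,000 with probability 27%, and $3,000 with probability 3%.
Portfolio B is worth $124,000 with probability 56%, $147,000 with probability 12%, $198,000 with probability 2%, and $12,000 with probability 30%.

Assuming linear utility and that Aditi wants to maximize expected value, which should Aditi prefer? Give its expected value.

Portfolio B ($94,640)

Portfolio A = 0.27 × 88000 + 0.14 × 179000 + 0.29 × 27000 + 0.27 × 71000 + 0.03 × 3000 = 23760 + 25060 + 7830 + 19170 + 90 = 75910
Portfolio B = 0.56 × 124000 + 0.12 × 147000 + 0.02 × 198000 + 0.3 × 12000 = 69440 + 17640 + 3960 + 3600 = 94640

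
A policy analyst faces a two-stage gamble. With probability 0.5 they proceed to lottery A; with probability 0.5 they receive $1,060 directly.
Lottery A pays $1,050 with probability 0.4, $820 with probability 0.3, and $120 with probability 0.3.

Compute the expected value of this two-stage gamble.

EV(A) = 0.4 × 1050 + 0.3 × 820 + 0.3 × 120 = 420 + 246 + 36 = 702
Branch B: 1060 (certain)
Overall = 0.5 × 702 + 0.5 × 1060 = 351 + 530 = 881

$881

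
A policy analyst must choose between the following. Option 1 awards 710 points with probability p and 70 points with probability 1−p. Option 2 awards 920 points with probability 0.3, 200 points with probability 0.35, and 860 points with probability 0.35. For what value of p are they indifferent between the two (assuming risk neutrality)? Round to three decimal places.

p = 0.902

EV(Option 2) = 0.3 × 920 + 0.35 × 200 + 0.35 × 860 = 276 + 70 + 301 = 647
p·710 + (1−p)·70 = 647
640p + 70 = 647
p = (647 − 70) / 640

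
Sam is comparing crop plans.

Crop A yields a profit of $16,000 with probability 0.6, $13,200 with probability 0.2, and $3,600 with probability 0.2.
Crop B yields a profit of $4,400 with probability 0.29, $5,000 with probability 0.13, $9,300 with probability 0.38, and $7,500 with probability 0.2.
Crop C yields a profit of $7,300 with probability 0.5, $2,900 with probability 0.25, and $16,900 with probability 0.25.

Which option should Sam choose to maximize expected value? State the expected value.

Crop A ($12,960)

Crop A = 0.6 × 16000 + 0.2 × 13200 + 0.2 × 3600 = 9600 + 2640 + 720 = 12960
Crop B = 0.29 × 4400 + 0.13 × 5000 + 0.38 × 9300 + 0.2 × 7500 = 1276 + 650 + 3534 + 1500 = 6960
Crop C = 0.5 × 7300 + 0.25 × 2900 + 0.25 × 16900 = 3650 + 725 + 4225 = 8600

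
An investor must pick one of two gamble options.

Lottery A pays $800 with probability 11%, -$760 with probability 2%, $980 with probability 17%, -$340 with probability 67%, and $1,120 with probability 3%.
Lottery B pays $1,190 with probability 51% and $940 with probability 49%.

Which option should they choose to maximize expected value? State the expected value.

Lottery A = 0.11 × 800 + 0.02 × (-760) + 0.17 × 980 + 0.67 × (-340) + 0.03 × 1120 = 88 − 15.2 + 166.6 − 227.8 + 33.6 = 45.2
Lottery B = 0.51 × 1190 + 0.49 × 940 = 606.9 + 460.6 = 1067.5

Lottery B ($1,067.50)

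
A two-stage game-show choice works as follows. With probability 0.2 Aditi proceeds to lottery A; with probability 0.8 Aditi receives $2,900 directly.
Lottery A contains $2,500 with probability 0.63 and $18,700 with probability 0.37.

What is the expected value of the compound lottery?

EV(A) = 0.63 × 2500 + 0.37 × 18700 = 1575 + 6919 = 8494
Branch B: 2900 (certain)
Overall = 0.2 × 8494 + 0.8 × 2900 = 1698.8 + 2320 = 4018.8

$4,018.80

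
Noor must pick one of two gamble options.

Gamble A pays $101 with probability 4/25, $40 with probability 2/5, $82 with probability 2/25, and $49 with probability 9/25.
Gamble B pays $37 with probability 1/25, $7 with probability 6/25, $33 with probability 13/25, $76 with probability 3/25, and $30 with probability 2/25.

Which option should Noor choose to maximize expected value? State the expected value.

Gamble A ($56.36)

Gamble A = 4/25 × 101 + 2/5 × 40 + 2/25 × 82 + 9/25 × 49 = 16.16 + 16 + 6.56 + 17.64 = 56.36
Gamble B = 1/25 × 37 + 6/25 × 7 + 13/25 × 33 + 3/25 × 76 + 2/25 × 30 = 1.48 + 1.68 + 17.16 + 9.12 + 2.4 = 31.84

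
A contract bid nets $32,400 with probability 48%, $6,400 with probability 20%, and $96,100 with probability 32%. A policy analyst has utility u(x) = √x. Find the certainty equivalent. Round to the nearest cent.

$40,642.56

E[u] = 0.48·√32400 + 0.2·√6400 + 0.32·√96100 = 0.48·180 + 0.2·80 + 0.32·310 = 201.6
CE = (201.6)² = 40642.56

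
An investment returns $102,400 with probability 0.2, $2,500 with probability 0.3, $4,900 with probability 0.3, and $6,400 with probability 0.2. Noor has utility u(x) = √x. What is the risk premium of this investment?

E[u] = 0.2·√102400 + 0.3·√2500 + 0.3·√4900 + 0.2·√6400 = 0.2·320 + 0.3·50 + 0.3·70 + 0.2·80 = 116
CE = (116)² = 13456
Risk premium = EV − CE = 23980 − 13456 = 10524

$10,524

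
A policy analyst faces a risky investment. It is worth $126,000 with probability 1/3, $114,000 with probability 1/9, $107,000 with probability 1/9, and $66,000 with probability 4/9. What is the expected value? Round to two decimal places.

$95,888.89

EV = 1/3 × 126000 + 1/9 × 114000 + 1/9 × 107000 + 4/9 × 66000 = 42000 + 12666.6667 + 11888.8889 + 29333.3333 = 95888.8889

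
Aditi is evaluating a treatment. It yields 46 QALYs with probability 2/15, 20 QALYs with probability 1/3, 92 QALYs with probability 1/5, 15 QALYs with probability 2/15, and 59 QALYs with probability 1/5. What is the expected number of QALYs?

EV = 2/15 × 46 + 1/3 × 20 + 1/5 × 92 + 2/15 × 15 + 1/5 × 59 = 6.1333 + 6.6667 + 18.4 + 2 + 11.8 = 45

45 QALYs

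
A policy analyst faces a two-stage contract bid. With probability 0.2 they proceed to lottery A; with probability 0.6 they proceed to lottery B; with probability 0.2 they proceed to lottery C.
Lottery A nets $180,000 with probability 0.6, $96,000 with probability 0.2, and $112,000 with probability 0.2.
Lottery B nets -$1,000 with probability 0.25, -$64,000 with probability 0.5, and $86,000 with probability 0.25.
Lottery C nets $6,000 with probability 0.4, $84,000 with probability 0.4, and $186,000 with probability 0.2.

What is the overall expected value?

EV(A) = 0.6 × 180000 + 0.2 × 96000 + 0.2 × 112000 = 108000 + 19200 + 22400 = 149600
EV(B) = 0.25 × (-1000) + 0.5 × (-64000) + 0.25 × 86000 = -250 − 32000 + 21500 = -10750
EV(C) = 0.4 × 6000 + 0.4 × 84000 + 0.2 × 186000 = 2400 + 33600 + 37200 = 73200
Overall = 0.2 × 149600 + 0.6 × (-10750) + 0.2 × 73200 = 29920 − 6450 + 14640 = 38110

$38,110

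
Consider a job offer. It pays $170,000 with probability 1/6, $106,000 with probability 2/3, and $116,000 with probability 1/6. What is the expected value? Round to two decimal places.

EV = 1/6 × 170000 + 2/3 × 106000 + 1/6 × 116000 = 28333.3333 + 70666.6667 + 19333.3333 = 118333.3333

$118,333.33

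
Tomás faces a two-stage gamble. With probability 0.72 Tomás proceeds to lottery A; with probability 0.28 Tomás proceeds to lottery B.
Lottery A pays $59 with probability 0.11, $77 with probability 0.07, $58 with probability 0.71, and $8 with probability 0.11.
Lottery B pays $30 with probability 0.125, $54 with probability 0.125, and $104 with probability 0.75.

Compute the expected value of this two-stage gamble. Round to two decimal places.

EV(A) = 0.11 × 59 + 0.07 × 77 + 0.71 × 58 + 0.11 × 8 = 6.49 + 5.39 + 41.18 + 0.88 = 53.94
EV(B) = 0.125 × 30 + 0.125 × 54 + 0.75 × 104 = 3.75 + 6.75 + 78 = 88.5
Overall = 0.72 × 53.94 + 0.28 × 88.5 = 38.8368 + 24.78 = 63.6168

$63.62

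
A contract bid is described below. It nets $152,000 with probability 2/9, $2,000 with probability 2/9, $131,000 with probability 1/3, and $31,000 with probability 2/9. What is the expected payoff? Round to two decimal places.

EV = 2/9 × 152000 + 2/9 × 2000 + 1/3 × 131000 + 2/9 × 31000 = 33777.7778 + 444.4444 + 43666.6667 + 6888.8889 = 84777.7778

$84,777.78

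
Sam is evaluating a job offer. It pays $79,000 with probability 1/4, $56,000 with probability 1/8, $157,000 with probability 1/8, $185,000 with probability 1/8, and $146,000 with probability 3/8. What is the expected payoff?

$124,250

EV = 1/4 × 79000 + 1/8 × 56000 + 1/8 × 157000 + 1/8 × 185000 + 3/8 × 146000 = 19750 + 7000 + 19625 + 23125 + 54750 = 124250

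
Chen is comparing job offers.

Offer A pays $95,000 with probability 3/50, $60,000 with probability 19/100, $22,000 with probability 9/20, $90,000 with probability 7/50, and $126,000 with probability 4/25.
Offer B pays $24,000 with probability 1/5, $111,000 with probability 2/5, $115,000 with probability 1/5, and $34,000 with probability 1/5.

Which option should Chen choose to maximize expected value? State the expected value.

Offer A = 3/50 × 95000 + 19/100 × 60000 + 9/20 × 22000 + 7/50 × 90000 + 4/25 × 126000 = 5700 + 11400 + 9900 + 12600 + 20160 = 59760
Offer B = 1/5 × 24000 + 2/5 × 111000 + 1/5 × 115000 + 1/5 × 34000 = 4800 + 44400 + 23000 + 6800 = 79000

Offer B ($79,000)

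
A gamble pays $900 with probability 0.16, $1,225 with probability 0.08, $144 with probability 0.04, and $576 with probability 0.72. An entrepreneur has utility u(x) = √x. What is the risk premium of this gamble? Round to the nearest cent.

$19.35

E[u] = 0.16·√900 + 0.08·√1225 + 0.04·√144 + 0.72·√576 = 0.16·30 + 0.08·35 + 0.04·12 + 0.72·24 = 25.36
CE = (25.36)² = 643.1296
Risk premium = EV − CE = 662.48 − 643.1296 = 19.3504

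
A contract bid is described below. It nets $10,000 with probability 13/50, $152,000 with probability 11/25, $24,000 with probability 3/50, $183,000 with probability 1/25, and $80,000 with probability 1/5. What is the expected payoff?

EV = 13/50 × 10000 + 11/25 × 152000 + 3/50 × 24000 + 1/25 × 183000 + 1/5 × 80000 = 2600 + 66880 + 1440 + 7320 + 16000 = 94240

$94,240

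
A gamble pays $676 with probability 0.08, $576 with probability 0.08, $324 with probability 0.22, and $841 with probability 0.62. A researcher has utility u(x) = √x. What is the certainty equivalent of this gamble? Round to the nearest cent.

E[u] = 0.08·√676 + 0.08·√576 + 0.22·√324 + 0.62·√841 = 0.08·26 + 0.08·24 + 0.22·18 + 0.62·29 = 25.94
CE = (25.94)² = 672.8836

$672.88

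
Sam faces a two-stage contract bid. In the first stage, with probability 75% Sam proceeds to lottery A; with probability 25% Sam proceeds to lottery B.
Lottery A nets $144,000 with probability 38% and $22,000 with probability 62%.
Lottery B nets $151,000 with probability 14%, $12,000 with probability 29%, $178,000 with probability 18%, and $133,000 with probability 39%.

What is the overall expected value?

$78,402.50

EV(A) = 0.38 × 144000 + 0.62 × 22000 = 54720 + 13640 = 68360
EV(B) = 0.14 × 151000 + 0.29 × 12000 + 0.18 × 178000 + 0.39 × 133000 = 21140 + 3480 + 32040 + 51870 = 108530
Overall = 0.75 × 68360 + 0.25 × 108530 = 51270 + 27132.5 = 78402.5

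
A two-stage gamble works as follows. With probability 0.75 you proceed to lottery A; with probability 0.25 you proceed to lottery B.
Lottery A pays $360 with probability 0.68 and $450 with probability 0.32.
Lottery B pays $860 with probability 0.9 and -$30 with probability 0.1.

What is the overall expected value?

EV(A) = 0.68 × 360 + 0.32 × 450 = 244.8 + 144 = 388.8
EV(B) = 0.9 × 860 + 0.1 × (-30) = 774 − 3 = 771
Overall = 0.75 × 388.8 + 0.25 × 771 = 291.6 + 192.75 = 484.35

$484.35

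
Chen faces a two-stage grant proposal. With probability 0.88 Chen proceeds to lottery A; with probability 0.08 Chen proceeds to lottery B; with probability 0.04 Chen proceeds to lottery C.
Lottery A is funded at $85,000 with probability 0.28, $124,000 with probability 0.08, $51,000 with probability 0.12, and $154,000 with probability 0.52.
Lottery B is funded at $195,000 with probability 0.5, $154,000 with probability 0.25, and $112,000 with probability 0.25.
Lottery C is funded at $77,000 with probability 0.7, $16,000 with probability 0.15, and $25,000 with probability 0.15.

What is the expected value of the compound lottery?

EV(A) = 0.28 × 85000 + 0.08 × 124000 + 0.12 × 51000 + 0.52 × 154000 = 23800 + 9920 + 6120 + 80080 = 119920
EV(B) = 0.5 × 195000 + 0.25 × 154000 + 0.25 × 112000 = 97500 + 38500 + 28000 = 164000
EV(C) = 0.7 × 77000 + 0.15 × 16000 + 0.15 × 25000 = 53900 + 2400 + 3750 = 60050
Overall = 0.88 × 119920 + 0.08 × 164000 + 0.04 × 60050 = 105529.6 + 13120 + 2402 = 121051.6

$121,051.60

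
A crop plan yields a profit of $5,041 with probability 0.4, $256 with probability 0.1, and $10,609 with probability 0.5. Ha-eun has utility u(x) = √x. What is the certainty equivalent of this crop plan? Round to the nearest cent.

$6,642.25

E[u] = 0.4·√5041 + 0.1·√256 + 0.5·√10609 = 0.4·71 + 0.1·16 + 0.5·103 = 81.5
CE = (81.5)² = 6642.25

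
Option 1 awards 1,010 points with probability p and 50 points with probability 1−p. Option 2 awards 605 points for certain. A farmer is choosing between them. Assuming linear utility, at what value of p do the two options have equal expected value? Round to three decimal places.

p·1010 + (1−p)·50 = 605
960p + 50 = 605
p = (605 − 50) / 960

p = 0.578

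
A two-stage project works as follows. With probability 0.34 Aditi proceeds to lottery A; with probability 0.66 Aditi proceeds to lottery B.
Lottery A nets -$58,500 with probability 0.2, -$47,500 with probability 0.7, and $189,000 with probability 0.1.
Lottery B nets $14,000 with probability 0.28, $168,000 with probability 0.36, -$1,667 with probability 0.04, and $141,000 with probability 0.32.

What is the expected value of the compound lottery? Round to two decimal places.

$63,382.19

EV(A) = 0.2 × (-58500) + 0.7 × (-47500) + 0.1 × 189000 = -11700 − 33250 + 18900 = -26050
EV(B) = 0.28 × 14000 + 0.36 × 168000 + 0.04 × (-1667) + 0.32 × 141000 = 3920 + 60480 − 66.68 + 45120 = 109453.32
Overall = 0.34 × (-26050) + 0.66 × 109453.32 = -8857 + 72239.1912 = 63382.1912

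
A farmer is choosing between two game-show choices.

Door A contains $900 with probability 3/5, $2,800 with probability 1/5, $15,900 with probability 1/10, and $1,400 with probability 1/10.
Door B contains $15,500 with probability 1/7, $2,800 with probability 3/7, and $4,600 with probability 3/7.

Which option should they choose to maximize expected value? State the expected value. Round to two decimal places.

Door A = 3/5 × 900 + 1/5 × 2800 + 1/10 × 15900 + 1/10 × 1400 = 540 + 560 + 1590 + 140 = 2830
Door B = 1/7 × 15500 + 3/7 × 2800 + 3/7 × 4600 = 2214.2857 + 1200 + 1971.4286 = 5385.7143

Door B ($5,385.71)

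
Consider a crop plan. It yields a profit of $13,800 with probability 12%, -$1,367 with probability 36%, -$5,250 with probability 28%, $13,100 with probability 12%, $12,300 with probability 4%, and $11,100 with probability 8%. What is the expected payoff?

EV = 0.12 × 13800 + 0.36 × (-1367) + 0.28 × (-5250) + 0.12 × 13100 + 0.04 × 12300 + 0.08 × 11100 = 1656 − 492.12 − 1470 + 1572 + 492 + 888 = 2645.88

$2,645.88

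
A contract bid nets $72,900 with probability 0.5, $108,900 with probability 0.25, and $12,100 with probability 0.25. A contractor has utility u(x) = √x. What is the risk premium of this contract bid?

$6,675

E[u] = 0.5·√72900 + 0.25·√108900 + 0.25·√12100 = 0.5·270 + 0.25·330 + 0.25·110 = 245
CE = (245)² = 60025
Risk premium = EV − CE = 66700 − 60025 = 6675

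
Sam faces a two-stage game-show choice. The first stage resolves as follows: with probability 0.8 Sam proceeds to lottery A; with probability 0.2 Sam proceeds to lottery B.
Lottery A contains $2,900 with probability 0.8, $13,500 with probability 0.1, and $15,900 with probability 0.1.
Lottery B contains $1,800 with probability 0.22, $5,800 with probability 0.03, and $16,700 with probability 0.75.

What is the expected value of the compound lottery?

$6,827

EV(A) = 0.8 × 2900 + 0.1 × 13500 + 0.1 × 15900 = 2320 + 1350 + 1590 = 5260
EV(B) = 0.22 × 1800 + 0.03 × 5800 + 0.75 × 16700 = 396 + 174 + 12525 = 13095
Overall = 0.8 × 5260 + 0.2 × 13095 = 4208 + 2619 = 6827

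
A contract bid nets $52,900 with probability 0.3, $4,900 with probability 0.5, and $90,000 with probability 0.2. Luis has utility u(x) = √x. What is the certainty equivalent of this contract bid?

E[u] = 0.3·√52900 + 0.5·√4900 + 0.2·√90000 = 0.3·230 + 0.5·70 + 0.2·300 = 164
CE = (164)² = 26896

$26,896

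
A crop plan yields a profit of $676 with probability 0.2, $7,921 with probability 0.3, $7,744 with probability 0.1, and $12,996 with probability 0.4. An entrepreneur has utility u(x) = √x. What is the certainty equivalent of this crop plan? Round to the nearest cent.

E[u] = 0.2·√676 + 0.3·√7921 + 0.1·√7744 + 0.4·√12996 = 0.2·26 + 0.3·89 + 0.1·88 + 0.4·114 = 86.3
CE = (86.3)² = 7447.69

$7,447.69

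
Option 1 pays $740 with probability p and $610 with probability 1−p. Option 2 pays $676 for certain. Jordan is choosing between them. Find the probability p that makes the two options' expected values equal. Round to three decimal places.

p·740 + (1−p)·610 = 676
130p + 610 = 676
p = (676 − 610) / 130

p = 0.508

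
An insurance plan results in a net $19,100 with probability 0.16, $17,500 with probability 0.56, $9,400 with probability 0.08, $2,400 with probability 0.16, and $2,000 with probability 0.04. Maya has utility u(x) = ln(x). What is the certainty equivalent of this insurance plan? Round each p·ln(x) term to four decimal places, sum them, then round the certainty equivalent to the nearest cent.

E[u] = 0.16·ln(19100) + 0.56·ln(17500) + 0.08·ln(9400) + 0.16·ln(2400) + 0.04·ln(2000) = 1.5772 + 5.4712 + 0.7319 + 1.2453 + 0.3040 = 9.3296
CE = e^9.3296 ≈ 11266.62

$11,266.62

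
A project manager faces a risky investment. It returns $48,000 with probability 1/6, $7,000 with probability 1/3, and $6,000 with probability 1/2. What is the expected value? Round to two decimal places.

$13,333.33

EV = 1/6 × 48000 + 1/3 × 7000 + 1/2 × 6000 = 8000 + 2333.3333 + 3000 = 13333.3333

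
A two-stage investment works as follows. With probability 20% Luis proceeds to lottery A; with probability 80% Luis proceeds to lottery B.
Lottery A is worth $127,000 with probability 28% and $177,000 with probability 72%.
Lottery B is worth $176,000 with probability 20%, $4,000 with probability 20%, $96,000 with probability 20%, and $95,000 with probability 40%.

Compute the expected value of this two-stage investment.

$107,160

EV(A) = 0.28 × 127000 + 0.72 × 177000 = 35560 + 127440 = 163000
EV(B) = 0.2 × 176000 + 0.2 × 4000 + 0.2 × 96000 + 0.4 × 95000 = 35200 + 800 + 19200 + 38000 = 93200
Overall = 0.2 × 163000 + 0.8 × 93200 = 32600 + 74560 = 107160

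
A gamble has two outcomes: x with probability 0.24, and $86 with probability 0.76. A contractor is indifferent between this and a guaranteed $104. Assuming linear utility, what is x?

x = $161

0.24·x + 0.76·86 = 104
0.24·x = 104 − 65.36 = 38.64
x = 38.64 / 0.24 = 161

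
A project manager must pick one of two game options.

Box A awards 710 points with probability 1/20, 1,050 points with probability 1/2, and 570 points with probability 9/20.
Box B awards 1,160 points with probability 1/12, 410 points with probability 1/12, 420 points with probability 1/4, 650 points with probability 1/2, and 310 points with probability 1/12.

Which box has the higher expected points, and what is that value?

Box A = 1/20 × 710 + 1/2 × 1050 + 9/20 × 570 = 35.5 + 525 + 256.5 = 817
Box B = 1/12 × 1160 + 1/12 × 410 + 1/4 × 420 + 1/2 × 650 + 1/12 × 310 = 96.6667 + 34.1667 + 105 + 325 + 25.8333 = 586.6667

Box A (817 points)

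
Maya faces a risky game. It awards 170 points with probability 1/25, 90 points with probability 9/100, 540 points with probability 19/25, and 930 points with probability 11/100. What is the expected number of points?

EV = 1/25 × 170 + 9/100 × 90 + 19/25 × 540 + 11/100 × 930 = 6.8 + 8.1 + 410.4 + 102.3 = 527.6

527.6 points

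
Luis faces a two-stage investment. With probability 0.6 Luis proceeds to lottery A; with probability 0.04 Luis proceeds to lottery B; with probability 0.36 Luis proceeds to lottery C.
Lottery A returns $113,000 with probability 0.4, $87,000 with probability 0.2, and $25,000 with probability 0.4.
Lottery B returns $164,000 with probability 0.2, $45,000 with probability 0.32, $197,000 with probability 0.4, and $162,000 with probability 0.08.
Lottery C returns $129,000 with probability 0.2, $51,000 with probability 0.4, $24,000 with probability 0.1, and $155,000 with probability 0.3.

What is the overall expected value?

EV(A) = 0.4 × 113000 + 0.2 × 87000 + 0.4 × 25000 = 45200 + 17400 + 10000 = 72600
EV(B) = 0.2 × 164000 + 0.32 × 45000 + 0.4 × 197000 + 0.08 × 162000 = 32800 + 14400 + 78800 + 12960 = 138960
EV(C) = 0.2 × 129000 + 0.4 × 51000 + 0.1 × 24000 + 0.3 × 155000 = 25800 + 20400 + 2400 + 46500 = 95100
Overall = 0.6 × 72600 + 0.04 × 138960 + 0.36 × 95100 = 43560 + 5558.4 + 34236 = 83354.4

$83,354.40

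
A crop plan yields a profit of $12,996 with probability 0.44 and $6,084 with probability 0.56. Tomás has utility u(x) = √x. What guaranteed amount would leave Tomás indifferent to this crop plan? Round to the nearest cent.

$8,805.95

E[u] = 0.44·√12996 + 0.56·√6084 = 0.44·114 + 0.56·78 = 93.84
CE = (93.84)² = 8805.9456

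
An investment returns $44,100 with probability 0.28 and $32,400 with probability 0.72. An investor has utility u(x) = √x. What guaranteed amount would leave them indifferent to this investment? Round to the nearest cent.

E[u] = 0.28·√44100 + 0.72·√32400 = 0.28·210 + 0.72·180 = 188.4
CE = (188.4)² = 35494.56

$35,494.56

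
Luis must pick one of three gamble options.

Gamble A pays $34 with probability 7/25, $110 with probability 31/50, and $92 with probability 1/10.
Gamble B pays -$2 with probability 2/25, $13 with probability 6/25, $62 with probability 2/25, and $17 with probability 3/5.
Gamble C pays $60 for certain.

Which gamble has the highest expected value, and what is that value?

Gamble A ($86.92)

Gamble A = 7/25 × 34 + 31/50 × 110 + 1/10 × 92 = 9.52 + 68.2 + 9.2 = 86.92
Gamble B = 2/25 × (-2) + 6/25 × 13 + 2/25 × 62 + 3/5 × 17 = -0.16 + 3.12 + 4.96 + 10.2 = 18.12
Gamble C: 60 (certain)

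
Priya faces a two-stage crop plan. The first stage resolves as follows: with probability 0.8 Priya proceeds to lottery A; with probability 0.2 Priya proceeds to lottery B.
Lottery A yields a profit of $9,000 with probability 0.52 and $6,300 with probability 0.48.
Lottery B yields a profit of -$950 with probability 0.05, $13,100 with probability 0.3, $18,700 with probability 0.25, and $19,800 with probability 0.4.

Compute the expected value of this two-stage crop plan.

$9,458.70

EV(A) = 0.52 × 9000 + 0.48 × 6300 = 4680 + 3024 = 7704
EV(B) = 0.05 × (-950) + 0.3 × 13100 + 0.25 × 18700 + 0.4 × 19800 = -47.5 + 3930 + 4675 + 7920 = 16477.5
Overall = 0.8 × 7704 + 0.2 × 16477.5 = 6163.2 + 3295.5 = 9458.7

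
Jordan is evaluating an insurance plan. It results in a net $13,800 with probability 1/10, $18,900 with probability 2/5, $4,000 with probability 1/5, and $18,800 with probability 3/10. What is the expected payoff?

EV = 1/10 × 13800 + 2/5 × 18900 + 1/5 × 4000 + 3/10 × 18800 = 1380 + 7560 + 800 + 5640 = 15380

$15,380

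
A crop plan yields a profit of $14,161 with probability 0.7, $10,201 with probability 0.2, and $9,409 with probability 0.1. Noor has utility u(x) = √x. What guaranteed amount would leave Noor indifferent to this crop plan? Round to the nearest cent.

$12,814.24

E[u] = 0.7·√14161 + 0.2·√10201 + 0.1·√9409 = 0.7·119 + 0.2·101 + 0.1·97 = 113.2
CE = (113.2)² = 12814.24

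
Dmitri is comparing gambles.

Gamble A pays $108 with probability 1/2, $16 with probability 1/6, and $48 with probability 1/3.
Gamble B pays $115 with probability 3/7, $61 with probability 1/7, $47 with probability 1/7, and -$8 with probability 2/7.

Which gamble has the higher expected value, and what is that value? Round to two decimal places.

Gamble A ($72.67)

Gamble A = 1/2 × 108 + 1/6 × 16 + 1/3 × 48 = 54 + 2.6667 + 16 = 72.6667
Gamble B = 3/7 × 115 + 1/7 × 61 + 1/7 × 47 + 2/7 × (-8) = 49.2857 + 8.7143 + 6.7143 − 2.2857 = 62.4286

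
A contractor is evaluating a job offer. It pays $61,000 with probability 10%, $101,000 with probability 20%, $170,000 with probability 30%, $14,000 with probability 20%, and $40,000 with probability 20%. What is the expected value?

EV = 0.1 × 61000 + 0.2 × 101000 + 0.3 × 170000 + 0.2 × 14000 + 0.2 × 40000 = 6100 + 20200 + 51000 + 2800 + 8000 = 88100

$88,100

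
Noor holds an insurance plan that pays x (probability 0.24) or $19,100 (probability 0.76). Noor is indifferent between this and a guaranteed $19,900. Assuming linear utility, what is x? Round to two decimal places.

0.24·x + 0.76·19100 = 19900
0.24·x = 19900 − 14516 = 5384
x = 5384 / 0.24 = 22433.3333

x = $22,433.33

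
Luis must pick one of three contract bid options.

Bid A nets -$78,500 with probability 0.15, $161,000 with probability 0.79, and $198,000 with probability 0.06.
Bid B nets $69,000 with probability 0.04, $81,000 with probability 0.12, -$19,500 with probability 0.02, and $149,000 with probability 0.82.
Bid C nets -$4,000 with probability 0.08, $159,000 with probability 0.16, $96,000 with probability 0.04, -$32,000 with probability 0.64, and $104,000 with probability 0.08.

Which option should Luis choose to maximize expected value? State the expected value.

Bid A = 0.15 × (-78500) + 0.79 × 161000 + 0.06 × 198000 = -11775 + 127190 + 11880 = 127295
Bid B = 0.04 × 69000 + 0.12 × 81000 + 0.02 × (-19500) + 0.82 × 149000 = 2760 + 9720 − 390 + 122180 = 134270
Bid C = 0.08 × (-4000) + 0.16 × 159000 + 0.04 × 96000 + 0.64 × (-32000) + 0.08 × 104000 = -320 + 25440 + 3840 − 20480 + 8320 = 16800

Bid B ($134,270)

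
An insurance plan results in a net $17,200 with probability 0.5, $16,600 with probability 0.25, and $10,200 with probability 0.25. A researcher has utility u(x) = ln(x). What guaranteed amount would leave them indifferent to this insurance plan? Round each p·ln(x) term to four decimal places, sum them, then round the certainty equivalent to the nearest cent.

$14,959.47

E[u] = 0.5·ln(17200) + 0.25·ln(16600) + 0.25·ln(10200) = 4.8763 + 2.4293 + 2.3075 = 9.6131
CE = e^9.6131 ≈ 14959.47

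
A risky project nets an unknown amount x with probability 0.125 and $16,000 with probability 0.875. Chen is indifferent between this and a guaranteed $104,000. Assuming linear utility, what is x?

x = $720,000

0.125·x + 0.875·16000 = 104000
0.125·x = 104000 − 14000 = 90000
x = 90000 / 0.125 = 720000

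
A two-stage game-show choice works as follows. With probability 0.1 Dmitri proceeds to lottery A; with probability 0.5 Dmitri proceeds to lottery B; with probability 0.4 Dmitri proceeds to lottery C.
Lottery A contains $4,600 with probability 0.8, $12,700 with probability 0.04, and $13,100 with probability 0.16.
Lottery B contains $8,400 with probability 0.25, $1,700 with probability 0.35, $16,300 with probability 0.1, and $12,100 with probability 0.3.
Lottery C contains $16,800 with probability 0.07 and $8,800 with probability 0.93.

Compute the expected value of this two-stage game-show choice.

$8,349.90

EV(A) = 0.8 × 4600 + 0.04 × 12700 + 0.16 × 13100 = 3680 + 508 + 2096 = 6284
EV(B) = 0.25 × 8400 + 0.35 × 1700 + 0.1 × 16300 + 0.3 × 12100 = 2100 + 595 + 1630 + 3630 = 7955
EV(C) = 0.07 × 16800 + 0.93 × 8800 = 1176 + 8184 = 9360
Overall = 0.1 × 6284 + 0.5 × 7955 + 0.4 × 9360 = 628.4 + 3977.5 + 3744 = 8349.9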